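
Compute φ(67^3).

296274

φ(67^3) = 67^2·(67−1) = 4489·66 = 296274.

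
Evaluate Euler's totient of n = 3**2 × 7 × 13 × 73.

31104

φ(59787) = 59787 · (1 − 1/3) · (1 − 1/7) · (1 − 1/13) · (1 − 1/73)
       = 59787 · 10368/19929 = 31104.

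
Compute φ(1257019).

1108800

1257019 = 23 * 31 * 41 * 43.
φ(23) = 23 − 1 = 22.
φ(31) = 31 − 1 = 30.
φ(41) = 41 − 1 = 40.
φ(43) = 43 − 1 = 42.
Multiply: 22 · 30 · 40 · 42 = 1108800.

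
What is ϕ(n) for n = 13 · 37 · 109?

46656

φ(52429) = 52429 · (1 − 1/13) · (1 − 1/37) · (1 − 1/109)
       = 52429 · 46656/52429 = 46656.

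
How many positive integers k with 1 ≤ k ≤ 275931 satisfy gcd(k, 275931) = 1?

166320

Prime factorization: 275931 = 3^2 · 23 · 31 · 43.
φ(3^2) = 3^2 − 3^1 = 9 − 3 = 6.
φ(23) = 23 − 1 = 22.
φ(31) = 31 − 1 = 30.
φ(43) = 43 − 1 = 42.
Multiply: 6 · 22 · 30 · 42 = 166320.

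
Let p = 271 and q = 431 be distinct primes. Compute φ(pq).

116100

φ(pq) = (p−1)(q−1) = 270 · 430 = 116100.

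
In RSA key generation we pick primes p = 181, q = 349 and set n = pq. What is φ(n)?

62640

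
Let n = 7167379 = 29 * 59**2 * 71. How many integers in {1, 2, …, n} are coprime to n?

φ(29) = 29 − 1 = 28.
φ(59^2) = 59^2 − 59^1 = 3481 − 59 = 3422.
φ(71) = 71 − 1 = 70.
Multiply: 28 · 3422 · 70 = 6707120.

6707120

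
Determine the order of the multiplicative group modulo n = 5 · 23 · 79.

6864

φ(9085) = 9085 · (1 − 1/5) · (1 − 1/23) · (1 − 1/79)
       = 9085 · 6864/9085 = 6864.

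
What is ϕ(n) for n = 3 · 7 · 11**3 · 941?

13648800

φ(3) = 3 − 1 = 2.
φ(7) = 7 − 1 = 6.
φ(11^3) = 11^2·(11−1) = 121·10 = 1210.
φ(941) = 941 − 1 = 940.
Multiply: 2 · 6 · 1210 · 940 = 13648800.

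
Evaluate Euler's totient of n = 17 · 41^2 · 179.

φ(17) = 17 − 1 = 16.
φ(41^2) = 41^2 − 41^1 = 1681 − 41 = 1640.
φ(179) = 179 − 1 = 178.
Since φ is multiplicative, φ(5115283) = 16 · 1640 · 178 = 4670720.

4670720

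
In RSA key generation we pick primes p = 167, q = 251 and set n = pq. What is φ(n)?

φ(167) = 167 − 1 = 166.
φ(251) = 251 − 1 = 250.
Since φ is multiplicative, φ(41917) = 166 · 250 = 41500.

41500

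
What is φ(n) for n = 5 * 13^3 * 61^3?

1811085120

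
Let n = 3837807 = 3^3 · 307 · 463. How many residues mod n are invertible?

2544696

φ(3837807) = 3837807 · (1 − 1/3) · (1 − 1/307) · (1 − 1/463)
       = 3837807 · 282744/426423 = 2544696.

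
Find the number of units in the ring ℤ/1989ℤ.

1152

First factor: 1989 = 3**2 × 13 × 17.
φ(1989) = 1989 · (1 − 1/3) · (1 − 1/13) · (1 − 1/17)
       = 1989 · 384/663 = 1152.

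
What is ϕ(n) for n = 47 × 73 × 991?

3278880

φ(3400121) = 3400121 · (1 − 1/47) · (1 − 1/73) · (1 − 1/991)
       = 3400121 · 3278880/3400121 = 3278880.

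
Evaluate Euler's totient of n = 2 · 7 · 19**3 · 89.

3430944

φ(8546314) = 8546314 · (1 − 1/2) · (1 − 1/7) · (1 − 1/19) · (1 − 1/89)
       = 8546314 · 9504/23674 = 3430944.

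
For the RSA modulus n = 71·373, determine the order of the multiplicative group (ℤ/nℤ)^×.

φ(71) = 71 − 1 = 70.
φ(373) = 373 − 1 = 372.
φ(26483) = 70 × 372 = 26040.

26040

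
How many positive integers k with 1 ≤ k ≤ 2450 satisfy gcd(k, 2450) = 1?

2450 = 2 · 5^2 · 7^2.
φ(2) = 2 − 1 = 1.
φ(5^2) = 5^2 − 5^1 = 25 − 5 = 20.
φ(7^2) = 7^2 − 7^1 = 49 − 7 = 42.
Multiply: 1 · 20 · 42 = 840.

840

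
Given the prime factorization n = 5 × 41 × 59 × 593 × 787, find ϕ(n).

4318095360

φ(5) = 5 − 1 = 4.
φ(41) = 41 − 1 = 40.
φ(59) = 59 − 1 = 58.
φ(593) = 593 − 1 = 592.
φ(787) = 787 − 1 = 786.
Multiply: 4 · 40 · 58 · 592 · 786 = 4318095360.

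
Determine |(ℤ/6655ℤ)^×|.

4840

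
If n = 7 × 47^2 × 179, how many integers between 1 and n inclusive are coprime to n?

φ(2767877) = 2767877 · (1 − 1/7) · (1 − 1/47) · (1 − 1/179)
       = 2767877 · 49128/58891 = 2309016.

2309016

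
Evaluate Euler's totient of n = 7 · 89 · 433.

228096

φ(7) = 7 − 1 = 6.
φ(89) = 89 − 1 = 88.
φ(433) = 433 − 1 = 432.
Since φ is multiplicative, φ(269759) = 6 · 88 · 432 = 228096.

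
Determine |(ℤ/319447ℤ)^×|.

Prime factorization: 319447 = 17 · 19 · 23 · 43.
φ(319447) = 319447 · (1 − 1/17) · (1 − 1/19) · (1 − 1/23) · (1 − 1/43)
       = 319447 · 266112/319447 = 266112.

266112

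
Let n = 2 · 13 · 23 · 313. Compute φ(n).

φ(187174) = 187174 · (1 − 1/2) · (1 − 1/13) · (1 − 1/23) · (1 − 1/313)
       = 187174 · 82368/187174 = 82368.

82368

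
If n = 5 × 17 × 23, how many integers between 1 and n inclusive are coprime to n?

φ(5) = 5 − 1 = 4.
φ(17) = 17 − 1 = 16.
φ(23) = 23 − 1 = 22.
Since φ is multiplicative, φ(1955) = 4 · 16 · 22 = 1408.

1408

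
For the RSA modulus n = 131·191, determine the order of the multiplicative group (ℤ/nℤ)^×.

24700

φ(n) = (p − 1)(q − 1) = (131−1)(191−1) = 130·190 = 24700.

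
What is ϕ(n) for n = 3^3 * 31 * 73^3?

207191520

φ(325607229) = 325607229 · (1 − 1/3) · (1 − 1/31) · (1 − 1/73)
       = 325607229 · 4320/6789 = 207191520.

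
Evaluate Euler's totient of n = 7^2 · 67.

2772

φ(7^2) = 7^2 − 7^1 = 49 − 7 = 42.
φ(67) = 67 − 1 = 66.
Multiply: 42 · 66 = 2772.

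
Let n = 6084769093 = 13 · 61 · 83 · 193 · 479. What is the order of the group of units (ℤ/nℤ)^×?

5418455040

φ(6084769093) = 6084769093 · (1 − 1/13) · (1 − 1/61) · (1 − 1/83) · (1 − 1/193) · (1 − 1/479)
       = 6084769093 · 5418455040/6084769093 = 5418455040.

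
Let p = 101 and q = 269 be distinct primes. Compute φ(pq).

26800

φ(n) = (p − 1)(q − 1) = (101−1)(269−1) = 100·268 = 26800.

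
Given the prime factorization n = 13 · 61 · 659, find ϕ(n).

φ(13) = 13 − 1 = 12.
φ(61) = 61 − 1 = 60.
φ(659) = 659 − 1 = 658.
φ(522587) = 12 × 60 × 658 = 473760.

473760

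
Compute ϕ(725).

Prime factorization: 725 = 5^2 · 29.
φ(725) = 725 · (1 − 1/5) · (1 − 1/29)
       = 725 · 112/145 = 560.

560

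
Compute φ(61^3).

φ(226981) = 226981 · (1 − 1/61)
       = 226981 · 60/61 = 223260.

223260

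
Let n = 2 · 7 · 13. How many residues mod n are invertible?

φ(182) = 182 · (1 − 1/2) · (1 − 1/7) · (1 − 1/13)
       = 182 · 72/182 = 72.

72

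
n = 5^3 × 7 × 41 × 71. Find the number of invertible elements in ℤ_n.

φ(5^3) = 5^3 − 5^2 = 125 − 25 = 100.
φ(7) = 7 − 1 = 6.
φ(41) = 41 − 1 = 40.
φ(71) = 71 − 1 = 70.
φ(2547125) = 100 × 6 × 40 × 70 = 1680000.

1680000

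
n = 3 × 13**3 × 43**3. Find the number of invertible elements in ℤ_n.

φ(3) = 3 − 1 = 2.
φ(13^3) = 13^3 − 13^2 = 2197 − 169 = 2028.
φ(43^3) = 43^2·(43−1) = 1849·42 = 77658.
Multiply: 2 · 2028 · 77658 = 314980848.

314980848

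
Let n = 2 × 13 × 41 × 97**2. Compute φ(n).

4469760

φ(2) = 2 − 1 = 1.
φ(13) = 13 − 1 = 12.
φ(41) = 41 − 1 = 40.
φ(97^2) = 97^1·(97−1) = 97·96 = 9312.
Since φ is multiplicative, φ(10029994) = 1 · 12 · 40 · 9312 = 4469760.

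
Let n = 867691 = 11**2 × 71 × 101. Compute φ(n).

770000

φ(11^2) = 11^2 − 11^1 = 121 − 11 = 110.
φ(71) = 71 − 1 = 70.
φ(101) = 101 − 1 = 100.
φ(867691) = 110 × 70 × 100 = 770000.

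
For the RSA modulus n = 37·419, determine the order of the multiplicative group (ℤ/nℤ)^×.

φ(pq) = (p−1)(q−1) = 36 · 418 = 15048.

15048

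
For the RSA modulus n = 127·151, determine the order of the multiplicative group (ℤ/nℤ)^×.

18900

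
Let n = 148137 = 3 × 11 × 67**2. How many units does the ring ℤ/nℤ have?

φ(3) = 3 − 1 = 2.
φ(11) = 11 − 1 = 10.
φ(67^2) = 67^1·(67−1) = 67·66 = 4422.
φ(148137) = 2 × 10 × 4422 = 88440.

88440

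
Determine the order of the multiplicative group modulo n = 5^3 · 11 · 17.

φ(23375) = 23375 · (1 − 1/5) · (1 − 1/11) · (1 − 1/17)
       = 23375 · 640/935 = 16000.

16000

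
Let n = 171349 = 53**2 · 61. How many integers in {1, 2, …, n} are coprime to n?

φ(53^2) = 53^2 − 53^1 = 2809 − 53 = 2756.
φ(61) = 61 − 1 = 60.
Since φ is multiplicative, φ(171349) = 2756 · 60 = 165360.

165360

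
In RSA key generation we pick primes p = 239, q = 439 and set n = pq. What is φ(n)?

φ(pq) = (p−1)(q−1) = 238 · 438 = 104244.

104244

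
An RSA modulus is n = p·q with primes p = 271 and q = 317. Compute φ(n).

φ(n) = (p − 1)(q − 1) = (271−1)(317−1) = 270·316 = 85320.

85320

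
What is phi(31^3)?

φ(31^3) = 31^2·(31−1) = 961·30 = 28830.

28830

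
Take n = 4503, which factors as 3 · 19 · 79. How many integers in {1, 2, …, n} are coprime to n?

φ(3) = 3 − 1 = 2.
φ(19) = 19 − 1 = 18.
φ(79) = 79 − 1 = 78.
Multiply: 2 · 18 · 78 = 2808.

2808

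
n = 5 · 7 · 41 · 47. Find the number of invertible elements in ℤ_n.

44160

φ(5) = 5 − 1 = 4.
φ(7) = 7 − 1 = 6.
φ(41) = 41 − 1 = 40.
φ(47) = 47 − 1 = 46.
Since φ is multiplicative, φ(67445) = 4 · 6 · 40 · 46 = 44160.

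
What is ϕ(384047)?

322560

Prime factorization: 384047 = 17 · 19 · 29 · 41.
φ(17) = 17 − 1 = 16.
φ(19) = 19 − 1 = 18.
φ(29) = 29 − 1 = 28.
φ(41) = 41 − 1 = 40.
Multiply: 16 · 18 · 28 · 40 = 322560.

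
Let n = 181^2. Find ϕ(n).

φ(181^2) = 181^2 − 181^1 = 32761 − 181 = 32580.

32580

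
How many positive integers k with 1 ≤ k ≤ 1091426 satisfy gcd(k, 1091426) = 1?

444528

Prime factorization: 1091426 = 2 · 7^3 · 37 · 43.
φ(2) = 2 − 1 = 1.
φ(7^3) = 7^2·(7−1) = 49·6 = 294.
φ(37) = 37 − 1 = 36.
φ(43) = 43 − 1 = 42.
φ(1091426) = 1 × 294 × 36 × 42 = 444528.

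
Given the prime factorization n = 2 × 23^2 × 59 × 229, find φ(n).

6691344

φ(2) = 2 − 1 = 1.
φ(23^2) = 23^1·(23−1) = 23·22 = 506.
φ(59) = 59 − 1 = 58.
φ(229) = 229 − 1 = 228.
Multiply: 1 · 506 · 58 · 228 = 6691344.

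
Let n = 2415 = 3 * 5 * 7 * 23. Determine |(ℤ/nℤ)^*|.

φ(2415) = 2415 · (1 − 1/3) · (1 − 1/5) · (1 − 1/7) · (1 − 1/23)
       = 2415 · 1056/2415 = 1056.

1056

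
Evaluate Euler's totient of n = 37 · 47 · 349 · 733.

φ(37) = 37 − 1 = 36.
φ(47) = 47 − 1 = 46.
φ(349) = 349 − 1 = 348.
φ(733) = 733 − 1 = 732.
Multiply: 36 · 46 · 348 · 732 = 421842816.

421842816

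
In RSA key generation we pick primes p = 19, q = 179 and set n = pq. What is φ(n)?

3204

φ(n) = (p − 1)(q − 1) = (19−1)(179−1) = 18·178 = 3204.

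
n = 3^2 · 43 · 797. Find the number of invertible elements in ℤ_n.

200592

φ(3^2) = 3^1·(3−1) = 3·2 = 6.
φ(43) = 43 − 1 = 42.
φ(797) = 797 − 1 = 796.
φ(308439) = 6 × 42 × 796 = 200592.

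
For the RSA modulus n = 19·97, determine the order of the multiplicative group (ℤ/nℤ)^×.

φ(19) = 19 − 1 = 18.
φ(97) = 97 − 1 = 96.
φ(1843) = 18 × 96 = 1728.

1728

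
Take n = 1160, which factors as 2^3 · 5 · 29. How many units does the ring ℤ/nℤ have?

448

φ(1160) = 1160 · (1 − 1/2) · (1 − 1/5) · (1 − 1/29)
       = 1160 · 112/290 = 448.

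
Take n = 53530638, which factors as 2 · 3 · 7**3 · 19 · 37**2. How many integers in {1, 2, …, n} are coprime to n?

14097888

φ(53530638) = 53530638 · (1 − 1/2) · (1 − 1/3) · (1 − 1/7) · (1 − 1/19) · (1 − 1/37)
       = 53530638 · 7776/29526 = 14097888.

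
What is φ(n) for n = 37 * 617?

φ(37) = 37 − 1 = 36.
φ(617) = 617 − 1 = 616.
Multiply: 36 · 616 = 22176.

22176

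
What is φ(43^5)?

143589642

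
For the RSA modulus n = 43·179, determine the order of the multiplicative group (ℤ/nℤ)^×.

7476

φ(7697) = 7697 · (1 − 1/43) · (1 − 1/179)
       = 7697 · 7476/7697 = 7476.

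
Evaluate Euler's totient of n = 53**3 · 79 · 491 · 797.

φ(4602507592541) = 4602507592541 · (1 − 1/53) · (1 − 1/79) · (1 − 1/491) · (1 − 1/797)
       = 4602507592541 · 1582002240/1638486149 = 4443844292160.

4443844292160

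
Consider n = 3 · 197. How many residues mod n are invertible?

φ(3) = 3 − 1 = 2.
φ(197) = 197 − 1 = 196.
φ(591) = 2 × 196 = 392.

392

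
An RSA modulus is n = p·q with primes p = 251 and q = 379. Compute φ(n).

φ(95129) = 95129 · (1 − 1/251) · (1 − 1/379)
       = 95129 · 94500/95129 = 94500.

94500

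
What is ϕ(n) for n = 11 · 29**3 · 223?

52276560

φ(59826217) = 59826217 · (1 − 1/11) · (1 − 1/29) · (1 − 1/223)
       = 59826217 · 62160/71137 = 52276560.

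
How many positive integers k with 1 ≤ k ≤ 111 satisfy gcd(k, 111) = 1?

111 = 3 · 37.
φ(111) = 111 · (1 − 1/3) · (1 − 1/37)
       = 111 · 72/111 = 72.

72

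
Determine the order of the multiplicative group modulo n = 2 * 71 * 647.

φ(91874) = 91874 · (1 − 1/2) · (1 − 1/71) · (1 − 1/647)
       = 91874 · 45220/91874 = 45220.

45220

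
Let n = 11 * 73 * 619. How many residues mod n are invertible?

φ(497057) = 497057 · (1 − 1/11) · (1 − 1/73) · (1 − 1/619)
       = 497057 · 444960/497057 = 444960.

444960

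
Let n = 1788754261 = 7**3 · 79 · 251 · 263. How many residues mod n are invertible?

φ(7^3) = 7^2·(7−1) = 49·6 = 294.
φ(79) = 79 − 1 = 78.
φ(251) = 251 − 1 = 250.
φ(263) = 263 − 1 = 262.
φ(1788754261) = 294 × 78 × 250 × 262 = 1502046000.

1502046000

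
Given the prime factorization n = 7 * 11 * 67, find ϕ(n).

φ(7) = 7 − 1 = 6.
φ(11) = 11 − 1 = 10.
φ(67) = 67 − 1 = 66.
Since φ is multiplicative, φ(5159) = 6 · 10 · 66 = 3960.

3960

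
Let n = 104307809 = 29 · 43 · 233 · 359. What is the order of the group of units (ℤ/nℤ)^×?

φ(29) = 29 − 1 = 28.
φ(43) = 43 − 1 = 42.
φ(233) = 233 − 1 = 232.
φ(359) = 359 − 1 = 358.
Multiply: 28 · 42 · 232 · 358 = 97673856.

97673856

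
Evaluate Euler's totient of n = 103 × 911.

φ(103) = 103 − 1 = 102.
φ(911) = 911 − 1 = 910.
Multiply: 102 · 910 = 92820.

92820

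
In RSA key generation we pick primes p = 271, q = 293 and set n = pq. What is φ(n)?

78840

φ(pq) = (p−1)(q−1) = 270 · 292 = 78840.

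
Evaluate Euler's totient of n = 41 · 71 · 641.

1792000

φ(41) = 41 − 1 = 40.
φ(71) = 71 − 1 = 70.
φ(641) = 641 − 1 = 640.
φ(1865951) = 40 × 70 × 640 = 1792000.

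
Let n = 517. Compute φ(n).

517 = 11 · 47.
φ(517) = 517 · (1 − 1/11) · (1 − 1/47)
       = 517 · 460/517 = 460.

460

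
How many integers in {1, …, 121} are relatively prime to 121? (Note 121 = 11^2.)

φ(121) = 121 · (1 − 1/11)
       = 121 · 10/11 = 110.

110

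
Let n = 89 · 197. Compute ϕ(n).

φ(89) = 89 − 1 = 88.
φ(197) = 197 − 1 = 196.
Since φ is multiplicative, φ(17533) = 88 · 196 = 17248.

17248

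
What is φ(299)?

299 = 13 * 23.
φ(13) = 13 − 1 = 12.
φ(23) = 23 − 1 = 22.
φ(299) = 12 × 22 = 264.

264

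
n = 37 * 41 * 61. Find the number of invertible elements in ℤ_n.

φ(37) = 37 − 1 = 36.
φ(41) = 41 − 1 = 40.
φ(61) = 61 − 1 = 60.
Since φ is multiplicative, φ(92537) = 36 · 40 · 60 = 86400.

86400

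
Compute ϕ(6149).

5040

Prime factorization: 6149 = 11 × 13 × 43.
φ(6149) = 6149 · (1 − 1/11) · (1 − 1/13) · (1 − 1/43)
       = 6149 · 5040/6149 = 5040.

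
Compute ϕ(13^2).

φ(169) = 169 · (1 − 1/13)
       = 169 · 12/13 = 156.

156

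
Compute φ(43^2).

1806

φ(1849) = 1849 · (1 − 1/43)
       = 1849 · 42/43 = 1806.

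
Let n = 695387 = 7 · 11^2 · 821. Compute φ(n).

541200

φ(695387) = 695387 · (1 − 1/7) · (1 − 1/11) · (1 − 1/821)
       = 695387 · 49200/63217 = 541200.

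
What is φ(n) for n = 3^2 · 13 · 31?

φ(3627) = 3627 · (1 − 1/3) · (1 − 1/13) · (1 − 1/31)
       = 3627 · 720/1209 = 2160.

2160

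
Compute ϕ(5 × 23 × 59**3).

φ(23618585) = 23618585 · (1 − 1/5) · (1 − 1/23) · (1 − 1/59)
       = 23618585 · 5104/6785 = 17767024.

17767024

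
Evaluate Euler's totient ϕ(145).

First factor: 145 = 5 * 29.
φ(5) = 5 − 1 = 4.
φ(29) = 29 − 1 = 28.
φ(145) = 4 × 28 = 112.

112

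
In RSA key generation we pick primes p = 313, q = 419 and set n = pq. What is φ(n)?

130416

φ(313) = 313 − 1 = 312.
φ(419) = 419 − 1 = 418.
Since φ is multiplicative, φ(131147) = 312 · 418 = 130416.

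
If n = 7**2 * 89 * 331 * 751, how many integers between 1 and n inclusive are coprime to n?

914760000

φ(1084061741) = 1084061741 · (1 − 1/7) · (1 − 1/89) · (1 − 1/331) · (1 − 1/751)
       = 1084061741 · 130680000/154865963 = 914760000.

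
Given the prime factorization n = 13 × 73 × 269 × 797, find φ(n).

184315392

φ(203458957) = 203458957 · (1 − 1/13) · (1 − 1/73) · (1 − 1/269) · (1 − 1/797)
       = 203458957 · 184315392/203458957 = 184315392.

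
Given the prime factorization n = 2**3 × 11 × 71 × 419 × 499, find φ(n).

φ(2^3) = 2^2·(2−1) = 4·1 = 4.
φ(11) = 11 − 1 = 10.
φ(71) = 71 − 1 = 70.
φ(419) = 419 − 1 = 418.
φ(499) = 499 − 1 = 498.
φ(1306338088) = 4 × 10 × 70 × 418 × 498 = 582859200.

582859200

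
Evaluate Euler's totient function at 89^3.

697048

φ(704969) = 704969 · (1 − 1/89)
       = 704969 · 88/89 = 697048.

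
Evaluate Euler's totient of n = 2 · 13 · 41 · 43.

20160

φ(2) = 2 − 1 = 1.
φ(13) = 13 − 1 = 12.
φ(41) = 41 − 1 = 40.
φ(43) = 43 − 1 = 42.
Multiply: 1 · 12 · 40 · 42 = 20160.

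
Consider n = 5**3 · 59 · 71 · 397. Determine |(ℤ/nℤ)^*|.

160776000

φ(207879125) = 207879125 · (1 − 1/5) · (1 − 1/59) · (1 − 1/71) · (1 − 1/397)
       = 207879125 · 6431040/8315165 = 160776000.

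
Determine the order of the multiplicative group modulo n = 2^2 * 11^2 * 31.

φ(2^2) = 2^1·(2−1) = 2·1 = 2.
φ(11^2) = 11^1·(11−1) = 11·10 = 110.
φ(31) = 31 − 1 = 30.
Multiply: 2 · 110 · 30 = 6600.

6600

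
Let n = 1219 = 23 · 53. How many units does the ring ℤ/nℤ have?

1144

φ(23) = 23 − 1 = 22.
φ(53) = 53 − 1 = 52.
Since φ is multiplicative, φ(1219) = 22 · 52 = 1144.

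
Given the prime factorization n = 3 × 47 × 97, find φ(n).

φ(13677) = 13677 · (1 − 1/3) · (1 − 1/47) · (1 − 1/97)
       = 13677 · 8832/13677 = 8832.

8832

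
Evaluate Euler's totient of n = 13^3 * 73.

146016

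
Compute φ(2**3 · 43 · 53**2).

φ(966296) = 966296 · (1 − 1/2) · (1 − 1/43) · (1 − 1/53)
       = 966296 · 2184/4558 = 463008.

463008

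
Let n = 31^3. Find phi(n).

28830

φ(29791) = 29791 · (1 − 1/31)
       = 29791 · 30/31 = 28830.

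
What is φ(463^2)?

213906

φ(214369) = 214369 · (1 − 1/463)
       = 214369 · 462/463 = 213906.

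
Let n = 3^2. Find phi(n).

6

φ(3^2) = 3^2 − 3^1 = 9 − 3 = 6.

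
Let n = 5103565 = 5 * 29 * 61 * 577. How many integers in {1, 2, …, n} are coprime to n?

3870720

φ(5) = 5 − 1 = 4.
φ(29) = 29 − 1 = 28.
φ(61) = 61 − 1 = 60.
φ(577) = 577 − 1 = 576.
Multiply: 4 · 28 · 60 · 576 = 3870720.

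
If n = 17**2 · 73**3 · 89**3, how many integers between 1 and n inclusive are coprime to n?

φ(17^2) = 17^2 − 17^1 = 289 − 17 = 272.
φ(73^3) = 73^2·(73−1) = 5329·72 = 383688.
φ(89^3) = 89^2·(89−1) = 7921·88 = 697048.
Since φ is multiplicative, φ(79256783461697) = 272 · 383688 · 697048 = 72746115222528.

72746115222528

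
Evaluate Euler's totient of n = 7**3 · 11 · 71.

205800

φ(267883) = 267883 · (1 − 1/7) · (1 − 1/11) · (1 − 1/71)
       = 267883 · 4200/5467 = 205800.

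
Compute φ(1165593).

First factor: 1165593 = 3 * 11^2 * 13^2 * 19.
φ(3) = 3 − 1 = 2.
φ(11^2) = 11^1·(11−1) = 11·10 = 110.
φ(13^2) = 13^2 − 13^1 = 169 − 13 = 156.
φ(19) = 19 − 1 = 18.
Since φ is multiplicative, φ(1165593) = 2 · 110 · 156 · 18 = 617760.

617760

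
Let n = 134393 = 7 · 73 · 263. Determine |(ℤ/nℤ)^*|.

φ(134393) = 134393 · (1 − 1/7) · (1 − 1/73) · (1 − 1/263)
       = 134393 · 113184/134393 = 113184.

113184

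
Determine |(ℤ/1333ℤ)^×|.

1260

First factor: 1333 = 31 · 43.
φ(1333) = 1333 · (1 − 1/31) · (1 − 1/43)
       = 1333 · 1260/1333 = 1260.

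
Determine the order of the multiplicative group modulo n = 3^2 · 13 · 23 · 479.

φ(3^2) = 3^1·(3−1) = 3·2 = 6.
φ(13) = 13 − 1 = 12.
φ(23) = 23 − 1 = 22.
φ(479) = 479 − 1 = 478.
Multiply: 6 · 12 · 22 · 478 = 757152.

757152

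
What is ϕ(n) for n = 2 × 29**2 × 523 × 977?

413691264

φ(2) = 2 − 1 = 1.
φ(29^2) = 29^2 − 29^1 = 841 − 29 = 812.
φ(523) = 523 − 1 = 522.
φ(977) = 977 − 1 = 976.
Multiply: 1 · 812 · 522 · 976 = 413691264.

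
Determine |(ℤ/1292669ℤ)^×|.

997920

1292669 = 7**2 · 23 · 31 · 37.
φ(1292669) = 1292669 · (1 − 1/7) · (1 − 1/23) · (1 − 1/31) · (1 − 1/37)
       = 1292669 · 142560/184667 = 997920.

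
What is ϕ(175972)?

80640

First factor: 175972 = 2**2 * 29 * 37 * 41.
φ(175972) = 175972 · (1 − 1/2) · (1 − 1/29) · (1 − 1/37) · (1 − 1/41)
       = 175972 · 40320/87986 = 80640.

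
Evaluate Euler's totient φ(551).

Prime factorization: 551 = 19 · 29.
φ(551) = 551 · (1 − 1/19) · (1 − 1/29)
       = 551 · 504/551 = 504.

504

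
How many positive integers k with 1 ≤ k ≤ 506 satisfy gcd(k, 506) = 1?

220

506 = 2 · 11 · 23.
φ(2) = 2 − 1 = 1.
φ(11) = 11 − 1 = 10.
φ(23) = 23 − 1 = 22.
Multiply: 1 · 10 · 22 = 220.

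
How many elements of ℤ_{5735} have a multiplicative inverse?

Prime factorization: 5735 = 5 × 31 × 37.
φ(5735) = 5735 · (1 − 1/5) · (1 − 1/31) · (1 − 1/37)
       = 5735 · 4320/5735 = 4320.

4320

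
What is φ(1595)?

Factor 1595: 1595 = 5 · 11 · 29.
φ(1595) = 1595 · (1 − 1/5) · (1 − 1/11) · (1 − 1/29)
       = 1595 · 1120/1595 = 1120.

1120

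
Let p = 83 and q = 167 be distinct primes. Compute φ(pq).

13612

φ(n) = (p − 1)(q − 1) = (83−1)(167−1) = 82·166 = 13612.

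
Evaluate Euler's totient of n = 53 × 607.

31512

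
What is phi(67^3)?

296274

φ(300763) = 300763 · (1 − 1/67)
       = 300763 · 66/67 = 296274.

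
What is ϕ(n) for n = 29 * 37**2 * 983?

φ(29) = 29 − 1 = 28.
φ(37^2) = 37^2 − 37^1 = 1369 − 37 = 1332.
φ(983) = 983 − 1 = 982.
φ(39026083) = 28 × 1332 × 982 = 36624672.

36624672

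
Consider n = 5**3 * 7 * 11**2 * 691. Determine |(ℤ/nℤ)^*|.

φ(5^3) = 5^2·(5−1) = 25·4 = 100.
φ(7) = 7 − 1 = 6.
φ(11^2) = 11^1·(11−1) = 11·10 = 110.
φ(691) = 691 − 1 = 690.
Multiply: 100 · 6 · 110 · 690 = 45540000.

45540000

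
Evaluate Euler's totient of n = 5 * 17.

64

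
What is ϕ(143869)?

Prime factorization: 143869 = 11^2 * 29 * 41.
φ(11^2) = 11^2 − 11^1 = 121 − 11 = 110.
φ(29) = 29 − 1 = 28.
φ(41) = 41 − 1 = 40.
Since φ is multiplicative, φ(143869) = 110 · 28 · 40 = 123200.

123200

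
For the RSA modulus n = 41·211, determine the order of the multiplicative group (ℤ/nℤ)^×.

8400

φ(pq) = (p−1)(q−1) = 40 · 210 = 8400.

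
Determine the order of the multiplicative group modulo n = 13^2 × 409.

φ(13^2) = 13^1·(13−1) = 13·12 = 156.
φ(409) = 409 − 1 = 408.
Since φ is multiplicative, φ(69121) = 156 · 408 = 63648.

63648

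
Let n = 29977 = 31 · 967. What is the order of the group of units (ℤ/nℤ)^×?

φ(31) = 31 − 1 = 30.
φ(967) = 967 − 1 = 966.
Multiply: 30 · 966 = 28980.

28980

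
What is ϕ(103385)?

73920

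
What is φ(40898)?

17160

First factor: 40898 = 2 × 11^2 × 13^2.
φ(2) = 2 − 1 = 1.
φ(11^2) = 11^2 − 11^1 = 121 − 11 = 110.
φ(13^2) = 13^2 − 13^1 = 169 − 13 = 156.
Multiply: 1 · 110 · 156 = 17160.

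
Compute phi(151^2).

φ(22801) = 22801 · (1 − 1/151)
       = 22801 · 150/151 = 22650.

22650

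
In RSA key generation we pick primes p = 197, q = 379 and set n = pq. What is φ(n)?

74088

φ(197) = 197 − 1 = 196.
φ(379) = 379 − 1 = 378.
Multiply: 196 · 378 = 74088.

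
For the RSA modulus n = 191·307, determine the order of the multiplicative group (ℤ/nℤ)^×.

58140

For distinct primes, φ(pq) = (p−1)(q−1) = 190 × 306 = 58140.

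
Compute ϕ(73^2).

φ(5329) = 5329 · (1 − 1/73)
       = 5329 · 72/73 = 5256.

5256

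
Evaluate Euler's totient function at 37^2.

1332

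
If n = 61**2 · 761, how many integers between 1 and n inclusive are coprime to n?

2781600

φ(61^2) = 61^2 − 61^1 = 3721 − 61 = 3660.
φ(761) = 761 − 1 = 760.
φ(2831681) = 3660 × 760 = 2781600.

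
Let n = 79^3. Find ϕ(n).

486798

φ(493039) = 493039 · (1 − 1/79)
       = 493039 · 78/79 = 486798.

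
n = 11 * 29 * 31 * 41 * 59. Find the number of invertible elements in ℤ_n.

19488000

φ(11) = 11 − 1 = 10.
φ(29) = 29 − 1 = 28.
φ(31) = 31 − 1 = 30.
φ(41) = 41 − 1 = 40.
φ(59) = 59 − 1 = 58.
Since φ is multiplicative, φ(23921491) = 10 · 28 · 30 · 40 · 58 = 19488000.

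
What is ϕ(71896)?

30240

71896 = 2**3 · 11 · 19 · 43.
φ(71896) = 71896 · (1 − 1/2) · (1 − 1/11) · (1 − 1/19) · (1 − 1/43)
       = 71896 · 7560/17974 = 30240.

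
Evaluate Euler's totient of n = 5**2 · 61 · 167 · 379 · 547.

φ(5^2) = 5^1·(5−1) = 5·4 = 20.
φ(61) = 61 − 1 = 60.
φ(167) = 167 − 1 = 166.
φ(379) = 379 − 1 = 378.
φ(547) = 547 − 1 = 546.
Multiply: 20 · 60 · 166 · 378 · 546 = 41112489600.

41112489600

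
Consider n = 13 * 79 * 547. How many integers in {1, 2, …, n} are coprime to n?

φ(13) = 13 − 1 = 12.
φ(79) = 79 − 1 = 78.
φ(547) = 547 − 1 = 546.
Since φ is multiplicative, φ(561769) = 12 · 78 · 546 = 511056.

511056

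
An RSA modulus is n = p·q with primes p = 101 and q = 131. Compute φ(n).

13000

φ(13231) = 13231 · (1 − 1/101) · (1 − 1/131)
       = 13231 · 13000/13231 = 13000.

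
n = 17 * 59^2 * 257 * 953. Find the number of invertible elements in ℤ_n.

φ(17) = 17 − 1 = 16.
φ(59^2) = 59^1·(59−1) = 59·58 = 3422.
φ(257) = 257 − 1 = 256.
φ(953) = 953 − 1 = 952.
φ(14493690017) = 16 × 3422 × 256 × 952 = 13343719424.

13343719424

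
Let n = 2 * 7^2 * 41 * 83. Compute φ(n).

φ(2) = 2 − 1 = 1.
φ(7^2) = 7^1·(7−1) = 7·6 = 42.
φ(41) = 41 − 1 = 40.
φ(83) = 83 − 1 = 82.
Multiply: 1 · 42 · 40 · 82 = 137760.

137760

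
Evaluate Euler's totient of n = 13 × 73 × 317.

273024

φ(300833) = 300833 · (1 − 1/13) · (1 − 1/73) · (1 − 1/317)
       = 300833 · 273024/300833 = 273024.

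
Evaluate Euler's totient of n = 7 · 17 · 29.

2688

φ(3451) = 3451 · (1 − 1/7) · (1 − 1/17) · (1 − 1/29)
       = 3451 · 2688/3451 = 2688.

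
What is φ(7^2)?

42

φ(49) = 49 · (1 − 1/7)
       = 49 · 6/7 = 42.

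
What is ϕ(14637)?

7680

First factor: 14637 = 3 · 7 · 17 · 41.
φ(14637) = 14637 · (1 − 1/3) · (1 − 1/7) · (1 − 1/17) · (1 − 1/41)
       = 14637 · 7680/14637 = 7680.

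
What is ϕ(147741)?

First factor: 147741 = 3 × 11^3 × 37.
φ(147741) = 147741 · (1 − 1/3) · (1 − 1/11) · (1 − 1/37)
       = 147741 · 720/1221 = 87120.

87120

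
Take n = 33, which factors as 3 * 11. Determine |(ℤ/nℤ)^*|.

20

φ(33) = 33 · (1 − 1/3) · (1 − 1/11)
       = 33 · 20/33 = 20.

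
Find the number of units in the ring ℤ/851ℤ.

792

First factor: 851 = 23 * 37.
φ(851) = 851 · (1 − 1/23) · (1 − 1/37)
       = 851 · 792/851 = 792.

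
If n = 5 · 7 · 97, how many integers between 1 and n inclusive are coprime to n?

2304

φ(5) = 5 − 1 = 4.
φ(7) = 7 − 1 = 6.
φ(97) = 97 − 1 = 96.
φ(3395) = 4 × 6 × 96 = 2304.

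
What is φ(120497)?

Factor 120497: 120497 = 13**2 × 23 × 31.
φ(120497) = 120497 · (1 − 1/13) · (1 − 1/23) · (1 − 1/31)
       = 120497 · 7920/9269 = 102960.

102960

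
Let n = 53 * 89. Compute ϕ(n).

φ(4717) = 4717 · (1 − 1/53) · (1 − 1/89)
       = 4717 · 4576/4717 = 4576.

4576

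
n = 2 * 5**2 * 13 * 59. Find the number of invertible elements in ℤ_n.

13920

φ(38350) = 38350 · (1 − 1/2) · (1 − 1/5) · (1 − 1/13) · (1 − 1/59)
       = 38350 · 2784/7670 = 13920.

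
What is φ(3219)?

2016

Prime factorization: 3219 = 3 × 29 × 37.
φ(3) = 3 − 1 = 2.
φ(29) = 29 − 1 = 28.
φ(37) = 37 − 1 = 36.
φ(3219) = 2 × 28 × 36 = 2016.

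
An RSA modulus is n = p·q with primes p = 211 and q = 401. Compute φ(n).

84000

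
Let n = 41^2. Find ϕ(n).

φ(1681) = 1681 · (1 − 1/41)
       = 1681 · 40/41 = 1640.

1640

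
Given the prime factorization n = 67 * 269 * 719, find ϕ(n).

12699984

φ(67) = 67 − 1 = 66.
φ(269) = 269 − 1 = 268.
φ(719) = 719 − 1 = 718.
φ(12958537) = 66 × 268 × 718 = 12699984.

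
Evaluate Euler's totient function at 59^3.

201898

φ(205379) = 205379 · (1 − 1/59)
       = 205379 · 58/59 = 201898.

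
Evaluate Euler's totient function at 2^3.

4

φ(2^3) = 2^2·(2−1) = 4·1 = 4.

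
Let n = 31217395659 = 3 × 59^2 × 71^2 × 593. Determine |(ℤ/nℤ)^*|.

φ(31217395659) = 31217395659 · (1 − 1/3) · (1 − 1/59) · (1 − 1/71) · (1 − 1/593)
       = 31217395659 · 4807040/7452231 = 20136690560.

20136690560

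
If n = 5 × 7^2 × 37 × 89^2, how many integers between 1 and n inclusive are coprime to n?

47367936

φ(5) = 5 − 1 = 4.
φ(7^2) = 7^2 − 7^1 = 49 − 7 = 42.
φ(37) = 37 − 1 = 36.
φ(89^2) = 89^1·(89−1) = 89·88 = 7832.
Multiply: 4 · 42 · 36 · 7832 = 47367936.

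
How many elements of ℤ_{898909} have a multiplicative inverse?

696960

Factor 898909: 898909 = 11^2 · 17 · 19 · 23.
φ(11^2) = 11^2 − 11^1 = 121 − 11 = 110.
φ(17) = 17 − 1 = 16.
φ(19) = 19 − 1 = 18.
φ(23) = 23 − 1 = 22.
Since φ is multiplicative, φ(898909) = 110 · 16 · 18 · 22 = 696960.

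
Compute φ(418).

180

First factor: 418 = 2 · 11 · 19.
φ(418) = 418 · (1 − 1/2) · (1 − 1/11) · (1 − 1/19)
       = 418 · 180/418 = 180.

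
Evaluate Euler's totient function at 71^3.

φ(357911) = 357911 · (1 − 1/71)
       = 357911 · 70/71 = 352870.

352870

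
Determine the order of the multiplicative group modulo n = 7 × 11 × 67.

φ(5159) = 5159 · (1 − 1/7) · (1 − 1/11) · (1 − 1/67)
       = 5159 · 3960/5159 = 3960.

3960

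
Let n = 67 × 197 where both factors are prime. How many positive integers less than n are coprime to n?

φ(n) = (p − 1)(q − 1) = (67−1)(197−1) = 66·196 = 12936.

12936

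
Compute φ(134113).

103488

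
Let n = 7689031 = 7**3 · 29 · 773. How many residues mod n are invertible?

6355104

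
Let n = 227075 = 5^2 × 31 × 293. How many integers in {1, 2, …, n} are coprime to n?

175200

φ(227075) = 227075 · (1 − 1/5) · (1 − 1/31) · (1 − 1/293)
       = 227075 · 35040/45415 = 175200.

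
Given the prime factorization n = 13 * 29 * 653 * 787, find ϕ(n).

φ(13) = 13 − 1 = 12.
φ(29) = 29 − 1 = 28.
φ(653) = 653 − 1 = 652.
φ(787) = 787 − 1 = 786.
Multiply: 12 · 28 · 652 · 786 = 172190592.

172190592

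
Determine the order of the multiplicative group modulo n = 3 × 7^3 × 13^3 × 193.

228953088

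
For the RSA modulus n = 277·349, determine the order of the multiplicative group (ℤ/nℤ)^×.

96048

φ(pq) = (p−1)(q−1) = 276 · 348 = 96048.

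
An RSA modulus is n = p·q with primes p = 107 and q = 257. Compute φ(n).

27136

For distinct primes, φ(pq) = (p−1)(q−1) = 106 × 256 = 27136.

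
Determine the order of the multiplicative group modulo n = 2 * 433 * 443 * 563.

107310528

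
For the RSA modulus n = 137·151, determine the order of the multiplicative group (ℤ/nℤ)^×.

20400

φ(20687) = 20687 · (1 − 1/137) · (1 − 1/151)
       = 20687 · 20400/20687 = 20400.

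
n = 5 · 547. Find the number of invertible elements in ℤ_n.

2184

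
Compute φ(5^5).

2500

φ(3125) = 3125 · (1 − 1/5)
       = 3125 · 4/5 = 2500.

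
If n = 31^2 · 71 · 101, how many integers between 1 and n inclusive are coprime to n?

φ(31^2) = 31^1·(31−1) = 31·30 = 930.
φ(71) = 71 − 1 = 70.
φ(101) = 101 − 1 = 100.
φ(6891331) = 930 × 70 × 100 = 6510000.

6510000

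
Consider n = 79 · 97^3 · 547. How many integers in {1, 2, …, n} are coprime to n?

38468207232

φ(39439338349) = 39439338349 · (1 − 1/79) · (1 − 1/97) · (1 − 1/547)
       = 39439338349 · 4088448/4191661 = 38468207232.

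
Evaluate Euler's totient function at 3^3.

18

φ(27) = 27 · (1 − 1/3)
       = 27 · 2/3 = 18.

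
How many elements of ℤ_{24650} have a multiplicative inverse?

8960

24650 = 2 × 5^2 × 17 × 29.
φ(24650) = 24650 · (1 − 1/2) · (1 − 1/5) · (1 − 1/17) · (1 − 1/29)
       = 24650 · 1792/4930 = 8960.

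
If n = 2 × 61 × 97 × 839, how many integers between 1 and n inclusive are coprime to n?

4826880

φ(9928726) = 9928726 · (1 − 1/2) · (1 − 1/61) · (1 − 1/97) · (1 − 1/839)
       = 9928726 · 4826880/9928726 = 4826880.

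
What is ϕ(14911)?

Prime factorization: 14911 = 13 * 31 * 37.
φ(14911) = 14911 · (1 − 1/13) · (1 − 1/31) · (1 − 1/37)
       = 14911 · 12960/14911 = 12960.

12960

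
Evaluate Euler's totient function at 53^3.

φ(53^3) = 53^3 − 53^2 = 148877 − 2809 = 146068.

146068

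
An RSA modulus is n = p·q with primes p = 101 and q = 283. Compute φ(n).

28200

φ(pq) = (p−1)(q−1) = 100 · 282 = 28200.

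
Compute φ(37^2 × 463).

615384

φ(633847) = 633847 · (1 − 1/37) · (1 − 1/463)
       = 633847 · 16632/17131 = 615384.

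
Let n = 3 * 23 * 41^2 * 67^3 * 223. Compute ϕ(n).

φ(3) = 3 − 1 = 2.
φ(23) = 23 − 1 = 22.
φ(41^2) = 41^2 − 41^1 = 1681 − 41 = 1640.
φ(67^3) = 67^3 − 67^2 = 300763 − 4489 = 296274.
φ(223) = 223 − 1 = 222.
Since φ is multiplicative, φ(7779399512361) = 2 · 22 · 1640 · 296274 · 222 = 4746167268480.

4746167268480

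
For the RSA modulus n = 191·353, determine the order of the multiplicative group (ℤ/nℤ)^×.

φ(191) = 191 − 1 = 190.
φ(353) = 353 − 1 = 352.
Multiply: 190 · 352 = 66880.

66880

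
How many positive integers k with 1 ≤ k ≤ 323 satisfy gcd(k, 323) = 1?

288

First factor: 323 = 17 × 19.
φ(17) = 17 − 1 = 16.
φ(19) = 19 − 1 = 18.
Multiply: 16 · 18 = 288.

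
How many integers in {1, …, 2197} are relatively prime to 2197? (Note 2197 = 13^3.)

φ(2197) = 2197 · (1 − 1/13)
       = 2197 · 12/13 = 2028.

2028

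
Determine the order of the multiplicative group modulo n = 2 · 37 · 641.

23040

φ(47434) = 47434 · (1 − 1/2) · (1 − 1/37) · (1 − 1/641)
       = 47434 · 23040/47434 = 23040.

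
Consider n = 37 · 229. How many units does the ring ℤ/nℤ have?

8208

φ(37) = 37 − 1 = 36.
φ(229) = 229 − 1 = 228.
φ(8473) = 36 × 228 = 8208.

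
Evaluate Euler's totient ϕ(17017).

Factor 17017: 17017 = 7 · 11 · 13 · 17.
φ(17017) = 17017 · (1 − 1/7) · (1 − 1/11) · (1 − 1/13) · (1 − 1/17)
       = 17017 · 11520/17017 = 11520.

11520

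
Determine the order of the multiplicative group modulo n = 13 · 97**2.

φ(122317) = 122317 · (1 − 1/13) · (1 − 1/97)
       = 122317 · 1152/1261 = 111744.

111744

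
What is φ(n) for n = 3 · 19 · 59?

φ(3363) = 3363 · (1 − 1/3) · (1 − 1/19) · (1 − 1/59)
       = 3363 · 2088/3363 = 2088.

2088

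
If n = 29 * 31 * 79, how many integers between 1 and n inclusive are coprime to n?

φ(71021) = 71021 · (1 − 1/29) · (1 − 1/31) · (1 − 1/79)
       = 71021 · 65520/71021 = 65520.

65520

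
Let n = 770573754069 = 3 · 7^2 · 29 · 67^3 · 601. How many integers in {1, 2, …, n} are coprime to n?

φ(3) = 3 − 1 = 2.
φ(7^2) = 7^2 − 7^1 = 49 − 7 = 42.
φ(29) = 29 − 1 = 28.
φ(67^3) = 67^3 − 67^2 = 300763 − 4489 = 296274.
φ(601) = 601 − 1 = 600.
Multiply: 2 · 42 · 28 · 296274 · 600 = 418101868800.

418101868800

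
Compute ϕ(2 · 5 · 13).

48

φ(2) = 2 − 1 = 1.
φ(5) = 5 − 1 = 4.
φ(13) = 13 − 1 = 12.
Since φ is multiplicative, φ(130) = 1 · 4 · 12 = 48.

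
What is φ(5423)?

Factor 5423: 5423 = 11 · 17 · 29.
φ(11) = 11 − 1 = 10.
φ(17) = 17 − 1 = 16.
φ(29) = 29 − 1 = 28.
Since φ is multiplicative, φ(5423) = 10 · 16 · 28 = 4480.

4480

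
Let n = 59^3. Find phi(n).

201898

φ(59^3) = 59^3 − 59^2 = 205379 − 3481 = 201898.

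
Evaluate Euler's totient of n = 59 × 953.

φ(56227) = 56227 · (1 − 1/59) · (1 − 1/953)
       = 56227 · 55216/56227 = 55216.

55216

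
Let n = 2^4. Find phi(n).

φ(2^4) = 2^3·(2−1) = 8·1 = 8.

8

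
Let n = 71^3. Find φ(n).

φ(71^3) = 71^2·(71−1) = 5041·70 = 352870.

352870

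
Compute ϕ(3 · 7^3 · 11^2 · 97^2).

φ(1171505181) = 1171505181 · (1 − 1/3) · (1 − 1/7) · (1 − 1/11) · (1 − 1/97)
       = 1171505181 · 11520/22407 = 602300160.

602300160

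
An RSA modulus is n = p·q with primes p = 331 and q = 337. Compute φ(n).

For distinct primes, φ(pq) = (p−1)(q−1) = 330 × 336 = 110880.

110880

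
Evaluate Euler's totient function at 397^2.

157212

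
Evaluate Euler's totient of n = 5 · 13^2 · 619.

385632

φ(523055) = 523055 · (1 − 1/5) · (1 − 1/13) · (1 − 1/619)
       = 523055 · 29664/40235 = 385632.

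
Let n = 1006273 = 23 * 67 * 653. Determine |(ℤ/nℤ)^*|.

946704

φ(23) = 23 − 1 = 22.
φ(67) = 67 − 1 = 66.
φ(653) = 653 − 1 = 652.
Since φ is multiplicative, φ(1006273) = 22 · 66 · 652 = 946704.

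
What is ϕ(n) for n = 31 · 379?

φ(31) = 31 − 1 = 30.
φ(379) = 379 − 1 = 378.
Multiply: 30 · 378 = 11340.

11340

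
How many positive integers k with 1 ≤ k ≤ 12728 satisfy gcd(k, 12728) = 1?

Prime factorization: 12728 = 2^3 × 37 × 43.
φ(12728) = 12728 · (1 − 1/2) · (1 − 1/37) · (1 − 1/43)
       = 12728 · 1512/3182 = 6048.

6048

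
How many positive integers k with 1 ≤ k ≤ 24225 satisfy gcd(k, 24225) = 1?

Prime factorization: 24225 = 3 * 5**2 * 17 * 19.
φ(3) = 3 − 1 = 2.
φ(5^2) = 5^2 − 5^1 = 25 − 5 = 20.
φ(17) = 17 − 1 = 16.
φ(19) = 19 − 1 = 18.
Multiply: 2 · 20 · 16 · 18 = 11520.

11520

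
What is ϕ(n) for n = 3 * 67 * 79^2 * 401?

φ(503030841) = 503030841 · (1 − 1/3) · (1 − 1/67) · (1 − 1/79) · (1 − 1/401)
       = 503030841 · 4118400/6367479 = 325353600.

325353600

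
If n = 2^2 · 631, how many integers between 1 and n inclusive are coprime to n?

1260

φ(2^2) = 2^1·(2−1) = 2·1 = 2.
φ(631) = 631 − 1 = 630.
Multiply: 2 · 630 = 1260.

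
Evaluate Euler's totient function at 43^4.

3339294

φ(3418801) = 3418801 · (1 − 1/43)
       = 3418801 · 42/43 = 3339294.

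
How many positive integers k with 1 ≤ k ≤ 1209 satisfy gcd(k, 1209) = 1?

Prime factorization: 1209 = 3 × 13 × 31.
φ(1209) = 1209 · (1 − 1/3) · (1 − 1/13) · (1 − 1/31)
       = 1209 · 720/1209 = 720.

720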